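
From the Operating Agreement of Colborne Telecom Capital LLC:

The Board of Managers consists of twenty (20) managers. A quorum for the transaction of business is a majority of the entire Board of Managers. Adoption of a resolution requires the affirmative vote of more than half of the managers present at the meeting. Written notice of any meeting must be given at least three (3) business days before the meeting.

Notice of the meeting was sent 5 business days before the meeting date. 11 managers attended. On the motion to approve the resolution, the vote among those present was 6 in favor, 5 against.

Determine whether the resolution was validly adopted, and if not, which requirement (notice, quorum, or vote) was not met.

Valid — all requirements satisfied.

Notice: 5 business days given; 3 required (5 ≥ 3). Satisfied.
Quorum: 11 present; quorum is 11. Satisfied.
Vote: the resolution requires a majority of the managers present (11). A majority of 11 is 6, so 6 affirmative votes are needed; 6 voted in favor. Satisfied.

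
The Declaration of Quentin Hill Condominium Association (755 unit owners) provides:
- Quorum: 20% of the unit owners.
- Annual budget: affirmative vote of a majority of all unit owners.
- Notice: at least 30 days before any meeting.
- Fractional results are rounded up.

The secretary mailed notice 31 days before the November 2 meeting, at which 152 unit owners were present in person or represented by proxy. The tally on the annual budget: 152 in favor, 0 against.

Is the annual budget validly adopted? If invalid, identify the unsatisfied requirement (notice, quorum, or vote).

Notice: 31 days given; 30 required. Satisfied.
Quorum: 20% of 755 = 151; 152 present. Satisfied.
Vote: requires a majority of all unit owners (755); a majority of 755 is 378, so 378 needed; 152 in favor. Not satisfied.

Invalid — vote requirement not satisfied.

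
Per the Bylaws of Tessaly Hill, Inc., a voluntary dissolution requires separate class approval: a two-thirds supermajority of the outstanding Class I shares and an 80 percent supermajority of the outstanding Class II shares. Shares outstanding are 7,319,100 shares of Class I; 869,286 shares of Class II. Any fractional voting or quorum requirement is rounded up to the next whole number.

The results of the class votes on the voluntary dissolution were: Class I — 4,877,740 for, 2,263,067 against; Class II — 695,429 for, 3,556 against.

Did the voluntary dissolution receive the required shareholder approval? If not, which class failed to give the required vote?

Not approved — the Class I shares did not give the required vote.

Class I: 2/3 of 7319100 = 4879400; 4,879,400 required, 4,877,740 in favor — not approved.
Class II: 4/5 of 869286 = 695428.80, rounded up to 695429; 695,429 required, 695,429 in favor — approved.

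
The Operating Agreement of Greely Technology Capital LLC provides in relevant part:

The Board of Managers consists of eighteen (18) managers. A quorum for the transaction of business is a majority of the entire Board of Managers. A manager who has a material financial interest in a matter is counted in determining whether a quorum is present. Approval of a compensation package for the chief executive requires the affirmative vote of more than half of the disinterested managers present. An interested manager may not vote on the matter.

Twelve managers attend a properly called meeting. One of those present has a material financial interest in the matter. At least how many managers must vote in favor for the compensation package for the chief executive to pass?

The compensation package for the chief executive requires a majority of the disinterested managers present (12 − 1 = 11).
A majority of 11 is 6.

6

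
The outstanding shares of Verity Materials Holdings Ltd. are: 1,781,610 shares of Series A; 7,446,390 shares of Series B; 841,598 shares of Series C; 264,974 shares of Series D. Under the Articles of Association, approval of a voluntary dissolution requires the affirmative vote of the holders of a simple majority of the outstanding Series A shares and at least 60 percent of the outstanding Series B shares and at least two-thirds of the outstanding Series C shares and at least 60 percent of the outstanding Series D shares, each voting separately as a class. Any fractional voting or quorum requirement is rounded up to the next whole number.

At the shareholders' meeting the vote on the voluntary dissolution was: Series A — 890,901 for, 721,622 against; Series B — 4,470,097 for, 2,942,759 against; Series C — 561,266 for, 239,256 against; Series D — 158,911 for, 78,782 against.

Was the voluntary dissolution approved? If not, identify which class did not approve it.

Series A: a majority of 1781610 is 890806; 890,806 required, 890,901 in favor — approved.
Series B: 3/5 of 7446390 = 4467834; 4,467,834 required, 4,470,097 in favor — approved.
Series C: 2/3 of 841598 = 561065.33, rounded up to 561066; 561,066 required, 561,266 in favor — approved.
Series D: 3/5 of 264974 = 158984.40, rounded up to 158985; 158,985 required, 158,911 in favor — not approved.

Not approved — the Series D shares did not give the required vote.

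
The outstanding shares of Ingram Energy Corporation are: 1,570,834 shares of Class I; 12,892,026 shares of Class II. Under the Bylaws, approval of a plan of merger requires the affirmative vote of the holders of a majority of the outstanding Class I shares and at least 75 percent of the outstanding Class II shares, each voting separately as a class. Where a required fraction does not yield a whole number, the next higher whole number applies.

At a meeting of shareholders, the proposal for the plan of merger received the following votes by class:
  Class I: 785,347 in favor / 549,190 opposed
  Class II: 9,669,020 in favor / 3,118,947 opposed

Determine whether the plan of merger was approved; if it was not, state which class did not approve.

Class I: a majority of 1570834 is 785418; 785,418 required, 785,347 in favor — not approved.
Class II: 3/4 of 12892026 = 9669019.50, rounded up to 9669020; 9,669,020 required, 9,669,020 in favor — approved.

Not approved — the Class I shares did not give the required vote.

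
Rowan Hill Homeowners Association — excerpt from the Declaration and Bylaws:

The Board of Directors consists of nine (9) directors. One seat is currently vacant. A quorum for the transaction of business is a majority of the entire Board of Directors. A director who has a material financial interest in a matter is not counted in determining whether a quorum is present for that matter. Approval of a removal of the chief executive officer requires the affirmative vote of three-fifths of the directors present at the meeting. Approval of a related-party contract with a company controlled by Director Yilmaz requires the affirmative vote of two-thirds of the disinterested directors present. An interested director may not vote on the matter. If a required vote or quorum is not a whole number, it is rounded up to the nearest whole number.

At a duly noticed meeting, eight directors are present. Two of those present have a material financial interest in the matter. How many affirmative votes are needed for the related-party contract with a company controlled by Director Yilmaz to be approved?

4

The related-party contract with a company controlled by Director Yilmaz requires two-thirds of the disinterested directors present (8 − 2 = 6).
2/3 of 6 = 4.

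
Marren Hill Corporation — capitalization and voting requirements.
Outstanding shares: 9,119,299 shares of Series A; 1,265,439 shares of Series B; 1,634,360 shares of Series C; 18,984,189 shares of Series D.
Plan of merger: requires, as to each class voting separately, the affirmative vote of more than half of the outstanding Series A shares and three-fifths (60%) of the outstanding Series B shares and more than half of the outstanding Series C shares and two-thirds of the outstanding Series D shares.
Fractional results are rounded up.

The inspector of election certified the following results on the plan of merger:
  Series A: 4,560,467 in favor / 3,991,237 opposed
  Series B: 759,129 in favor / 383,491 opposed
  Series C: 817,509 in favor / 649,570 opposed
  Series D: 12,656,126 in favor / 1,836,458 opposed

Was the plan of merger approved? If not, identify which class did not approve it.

Not approved — the Series B shares did not give the required vote.

Series A: a majority of 9119299 is 4559650; 4,559,650 required, 4,560,467 in favor — approved.
Series B: 3/5 of 1265439 = 759263.40, rounded up to 759264; 759,264 required, 759,129 in favor — not approved.
Series C: a majority of 1634360 is 817181; 817,181 required, 817,509 in favor — approved.
Series D: 2/3 of 18984189 = 12656126; 12,656,126 required, 12,656,126 in favor — approved.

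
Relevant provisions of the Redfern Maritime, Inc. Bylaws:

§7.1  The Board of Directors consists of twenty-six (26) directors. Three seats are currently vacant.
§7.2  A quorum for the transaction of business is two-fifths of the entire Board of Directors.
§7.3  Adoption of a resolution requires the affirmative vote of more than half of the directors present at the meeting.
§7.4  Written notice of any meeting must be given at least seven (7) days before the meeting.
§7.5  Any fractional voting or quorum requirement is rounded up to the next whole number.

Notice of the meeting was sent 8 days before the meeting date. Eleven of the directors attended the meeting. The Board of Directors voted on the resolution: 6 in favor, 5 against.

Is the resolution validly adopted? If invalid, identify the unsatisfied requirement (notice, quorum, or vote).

Valid — all requirements satisfied.

Notice: 8 days given; 7 required (8 ≥ 7). Satisfied.
Quorum: 11 present; quorum is 11. Satisfied.
Vote: the resolution requires a majority of the directors present (11). A majority of 11 is 6, so 6 affirmative votes are needed; 6 voted in favor. Satisfied.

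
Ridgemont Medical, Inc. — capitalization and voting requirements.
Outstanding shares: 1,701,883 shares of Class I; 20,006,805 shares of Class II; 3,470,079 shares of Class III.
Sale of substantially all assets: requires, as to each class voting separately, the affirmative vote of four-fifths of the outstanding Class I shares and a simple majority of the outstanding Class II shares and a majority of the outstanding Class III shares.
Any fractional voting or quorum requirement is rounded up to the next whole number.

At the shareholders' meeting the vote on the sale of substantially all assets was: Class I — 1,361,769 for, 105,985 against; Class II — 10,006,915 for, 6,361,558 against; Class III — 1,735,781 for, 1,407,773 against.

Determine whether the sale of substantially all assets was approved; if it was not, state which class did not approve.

Class I: 4/5 of 1701883 = 1361506.40, rounded up to 1361507; 1,361,507 required, 1,361,769 in favor — approved.
Class II: a majority of 20006805 is 10003403; 10,003,403 required, 10,006,915 in favor — approved.
Class III: a majority of 3470079 is 1735040; 1,735,040 required, 1,735,781 in favor — approved.

Approved — every class gave the required vote.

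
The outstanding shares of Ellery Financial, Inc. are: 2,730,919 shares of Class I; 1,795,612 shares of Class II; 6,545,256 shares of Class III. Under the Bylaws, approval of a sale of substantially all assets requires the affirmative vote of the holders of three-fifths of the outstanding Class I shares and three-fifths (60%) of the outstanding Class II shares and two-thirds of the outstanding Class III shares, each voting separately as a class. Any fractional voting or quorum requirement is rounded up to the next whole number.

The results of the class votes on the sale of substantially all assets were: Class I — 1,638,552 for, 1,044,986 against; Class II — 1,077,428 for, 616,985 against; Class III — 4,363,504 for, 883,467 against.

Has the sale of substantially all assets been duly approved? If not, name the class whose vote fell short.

Approved — every class gave the required vote.

Class I: 3/5 of 2730919 = 1638551.40, rounded up to 1638552; 1,638,552 required, 1,638,552 in favor — approved.
Class II: 3/5 of 1795612 = 1077367.20, rounded up to 1077368; 1,077,368 required, 1,077,428 in favor — approved.
Class III: 2/3 of 6545256 = 4363504; 4,363,504 required, 4,363,504 in favor — approved.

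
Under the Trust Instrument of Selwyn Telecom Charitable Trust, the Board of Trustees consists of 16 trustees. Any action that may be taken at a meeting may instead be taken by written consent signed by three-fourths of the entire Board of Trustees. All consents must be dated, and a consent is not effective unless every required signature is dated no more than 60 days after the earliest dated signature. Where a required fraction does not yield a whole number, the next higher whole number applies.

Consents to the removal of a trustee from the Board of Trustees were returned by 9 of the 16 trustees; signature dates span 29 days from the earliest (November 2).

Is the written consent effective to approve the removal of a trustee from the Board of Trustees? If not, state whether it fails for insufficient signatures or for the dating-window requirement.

Not effective — insufficient signatures.

Signatures required: three-fourths of 16 — 3/4 of 16 = 12, so 12 needed; 9 signed. Insufficient.
Dating window: the latest signature is 29 days after the earliest; the limit is 60 days. Within the window.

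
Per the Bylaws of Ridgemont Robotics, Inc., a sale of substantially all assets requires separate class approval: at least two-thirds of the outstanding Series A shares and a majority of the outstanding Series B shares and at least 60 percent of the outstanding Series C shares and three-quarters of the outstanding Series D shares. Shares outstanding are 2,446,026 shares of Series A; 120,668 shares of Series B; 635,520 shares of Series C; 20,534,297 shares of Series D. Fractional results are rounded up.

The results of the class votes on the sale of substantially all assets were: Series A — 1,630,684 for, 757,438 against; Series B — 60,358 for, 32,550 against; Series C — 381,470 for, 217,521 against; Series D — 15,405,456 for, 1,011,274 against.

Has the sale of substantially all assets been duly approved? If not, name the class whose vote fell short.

Series A: 2/3 of 2446026 = 1630684; 1,630,684 required, 1,630,684 in favor — approved.
Series B: a majority of 120668 is 60335; 60,335 required, 60,358 in favor — approved.
Series C: 3/5 of 635520 = 381312; 381,312 required, 381,470 in favor — approved.
Series D: 3/4 of 20534297 = 15400722.75, rounded up to 15400723; 15,400,723 required, 15,405,456 in favor — approved.

Approved — every class gave the required vote.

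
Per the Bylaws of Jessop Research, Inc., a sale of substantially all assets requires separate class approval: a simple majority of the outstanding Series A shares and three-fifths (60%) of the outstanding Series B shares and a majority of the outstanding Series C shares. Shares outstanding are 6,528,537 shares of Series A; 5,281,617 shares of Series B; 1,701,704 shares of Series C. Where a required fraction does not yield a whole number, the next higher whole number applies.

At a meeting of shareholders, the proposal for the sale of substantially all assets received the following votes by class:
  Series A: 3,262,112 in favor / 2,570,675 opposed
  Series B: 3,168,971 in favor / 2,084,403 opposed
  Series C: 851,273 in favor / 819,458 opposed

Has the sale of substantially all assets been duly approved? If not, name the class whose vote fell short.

Not approved — the Series A shares did not give the required vote.

Series A: a majority of 6528537 is 3264269; 3,264,269 required, 3,262,112 in favor — not approved.
Series B: 3/5 of 5281617 = 3168970.20, rounded up to 3168971; 3,168,971 required, 3,168,971 in favor — approved.
Series C: a majority of 1701704 is 850853; 850,853 required, 851,273 in favor — approved.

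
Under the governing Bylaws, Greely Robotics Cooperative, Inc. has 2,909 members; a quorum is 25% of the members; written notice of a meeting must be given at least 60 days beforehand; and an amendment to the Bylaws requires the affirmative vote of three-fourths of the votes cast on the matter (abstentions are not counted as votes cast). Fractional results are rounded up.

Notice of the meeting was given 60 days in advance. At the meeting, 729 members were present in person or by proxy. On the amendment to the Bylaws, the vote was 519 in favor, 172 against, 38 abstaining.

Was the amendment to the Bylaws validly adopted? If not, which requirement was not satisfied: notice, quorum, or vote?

Valid — all requirements satisfied.

Notice: 60 days given; 60 required. Satisfied.
Quorum: 25% of 2,909 = 727.25, rounded up to 728; 729 present. Satisfied.
Vote: requires three-fourths of the votes cast (729 − 38 abstaining = 691); 3/4 of 691 = 518.25, rounded up to 519, so 519 needed; 519 in favor. Satisfied.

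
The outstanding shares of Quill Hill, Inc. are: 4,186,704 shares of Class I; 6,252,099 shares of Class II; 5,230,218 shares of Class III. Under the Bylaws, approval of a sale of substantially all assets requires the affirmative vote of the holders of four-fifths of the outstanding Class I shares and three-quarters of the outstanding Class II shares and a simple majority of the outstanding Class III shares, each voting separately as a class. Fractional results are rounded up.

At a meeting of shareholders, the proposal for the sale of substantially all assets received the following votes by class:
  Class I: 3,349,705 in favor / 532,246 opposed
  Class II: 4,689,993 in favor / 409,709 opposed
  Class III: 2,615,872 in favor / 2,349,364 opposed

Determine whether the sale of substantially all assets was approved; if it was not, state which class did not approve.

Class I: 4/5 of 4186704 = 3349363.20, rounded up to 3349364; 3,349,364 required, 3,349,705 in favor — approved.
Class II: 3/4 of 6252099 = 4689074.25, rounded up to 4689075; 4,689,075 required, 4,689,993 in favor — approved.
Class III: a majority of 5230218 is 2615110; 2,615,110 required, 2,615,872 in favor — approved.

Approved — every class gave the required vote.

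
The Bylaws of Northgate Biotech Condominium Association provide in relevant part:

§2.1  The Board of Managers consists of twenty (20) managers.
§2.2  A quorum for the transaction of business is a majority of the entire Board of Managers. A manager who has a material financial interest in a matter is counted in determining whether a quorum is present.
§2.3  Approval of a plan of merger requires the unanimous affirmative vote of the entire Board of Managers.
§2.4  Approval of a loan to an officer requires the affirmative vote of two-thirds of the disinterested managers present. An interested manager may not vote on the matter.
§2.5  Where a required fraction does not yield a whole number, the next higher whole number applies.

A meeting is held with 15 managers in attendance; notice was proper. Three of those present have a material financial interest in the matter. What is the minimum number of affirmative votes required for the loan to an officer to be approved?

8

The loan to an officer requires two-thirds of the disinterested managers present (15 − 3 = 12).
2/3 of 12 = 8.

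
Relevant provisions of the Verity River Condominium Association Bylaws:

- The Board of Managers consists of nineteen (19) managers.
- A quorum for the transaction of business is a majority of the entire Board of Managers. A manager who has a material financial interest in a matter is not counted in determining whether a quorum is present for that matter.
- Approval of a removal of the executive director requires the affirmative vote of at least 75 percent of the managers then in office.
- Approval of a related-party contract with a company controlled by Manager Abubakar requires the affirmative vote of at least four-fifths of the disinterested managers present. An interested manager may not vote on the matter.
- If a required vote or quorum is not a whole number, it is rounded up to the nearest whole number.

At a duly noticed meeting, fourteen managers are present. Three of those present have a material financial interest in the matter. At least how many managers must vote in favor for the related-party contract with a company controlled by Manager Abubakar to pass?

9

The related-party contract with a company controlled by Manager Abubakar requires four-fifths of the disinterested managers present (14 − 3 = 11).
4/5 of 11 = 8.80, rounded up to 9.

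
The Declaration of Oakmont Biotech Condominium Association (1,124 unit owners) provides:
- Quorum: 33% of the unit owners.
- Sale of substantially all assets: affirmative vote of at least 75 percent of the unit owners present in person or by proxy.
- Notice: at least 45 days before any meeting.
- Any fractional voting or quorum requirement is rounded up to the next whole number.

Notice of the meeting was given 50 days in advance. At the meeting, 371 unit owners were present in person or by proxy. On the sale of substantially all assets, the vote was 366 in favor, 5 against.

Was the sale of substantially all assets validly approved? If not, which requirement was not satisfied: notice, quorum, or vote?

Notice: 50 days given; 45 required. Satisfied.
Quorum: 33% of 1,124 = 370.92, rounded up to 371; 371 present. Satisfied.
Vote: requires three-fourths of those present (371); 3/4 of 371 = 278.25, rounded up to 279, so 279 needed; 366 in favor. Satisfied.

Valid — all requirements satisfied.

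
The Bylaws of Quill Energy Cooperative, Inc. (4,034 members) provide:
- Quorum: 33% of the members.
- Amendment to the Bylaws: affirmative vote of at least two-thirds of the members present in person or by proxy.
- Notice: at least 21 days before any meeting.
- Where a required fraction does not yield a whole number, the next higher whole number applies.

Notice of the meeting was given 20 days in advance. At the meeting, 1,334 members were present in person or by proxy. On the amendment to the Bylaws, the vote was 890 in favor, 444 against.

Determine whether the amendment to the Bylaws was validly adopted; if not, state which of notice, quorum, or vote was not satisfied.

Invalid — notice requirement not satisfied.

Notice: 20 days given; 21 required. Not satisfied.
Quorum: 33% of 4,034 = 1,331.22, rounded up to 1,332; 1,334 present. Satisfied.
Vote: requires two-thirds of those present (1,334); 2/3 of 1334 = 889.33, rounded up to 890, so 890 needed; 890 in favor. Satisfied.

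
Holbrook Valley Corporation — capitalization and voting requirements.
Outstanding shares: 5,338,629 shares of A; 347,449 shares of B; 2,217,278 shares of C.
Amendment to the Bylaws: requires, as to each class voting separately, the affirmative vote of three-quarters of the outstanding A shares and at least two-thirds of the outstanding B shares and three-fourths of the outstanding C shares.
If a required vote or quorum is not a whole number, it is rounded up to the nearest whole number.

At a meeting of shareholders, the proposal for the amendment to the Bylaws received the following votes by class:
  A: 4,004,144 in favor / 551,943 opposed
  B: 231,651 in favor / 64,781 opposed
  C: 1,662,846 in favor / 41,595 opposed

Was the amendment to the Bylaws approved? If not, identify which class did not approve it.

Not approved — the C shares did not give the required vote.

A: 3/4 of 5338629 = 4003971.75, rounded up to 4003972; 4,003,972 required, 4,004,144 in favor — approved.
B: 2/3 of 347449 = 231632.67, rounded up to 231633; 231,633 required, 231,651 in favor — approved.
C: 3/4 of 2217278 = 1662958.50, rounded up to 1662959; 1,662,959 required, 1,662,846 in favor — not approved.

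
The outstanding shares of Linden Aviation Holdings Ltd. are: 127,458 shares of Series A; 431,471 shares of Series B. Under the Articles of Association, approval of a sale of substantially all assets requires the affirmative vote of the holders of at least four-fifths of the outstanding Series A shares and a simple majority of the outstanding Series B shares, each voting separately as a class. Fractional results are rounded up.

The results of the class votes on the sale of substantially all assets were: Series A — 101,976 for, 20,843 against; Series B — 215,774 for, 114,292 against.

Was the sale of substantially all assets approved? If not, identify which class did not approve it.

Series A: 4/5 of 127458 = 101966.40, rounded up to 101967; 101,967 required, 101,976 in favor — approved.
Series B: a majority of 431471 is 215736; 215,736 required, 215,774 in favor — approved.

Approved — every class gave the required vote.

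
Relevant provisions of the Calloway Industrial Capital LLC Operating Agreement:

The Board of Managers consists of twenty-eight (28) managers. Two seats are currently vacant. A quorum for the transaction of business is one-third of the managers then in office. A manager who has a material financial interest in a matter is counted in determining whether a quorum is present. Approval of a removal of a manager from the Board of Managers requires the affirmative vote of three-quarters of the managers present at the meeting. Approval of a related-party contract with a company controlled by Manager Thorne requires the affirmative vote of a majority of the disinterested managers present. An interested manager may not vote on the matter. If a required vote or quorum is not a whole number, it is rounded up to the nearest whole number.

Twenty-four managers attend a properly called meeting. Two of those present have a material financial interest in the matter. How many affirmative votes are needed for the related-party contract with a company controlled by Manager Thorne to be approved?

12

The related-party contract with a company controlled by Manager Thorne requires a majority of the disinterested managers present (24 − 2 = 22).
A majority of 22 is 12.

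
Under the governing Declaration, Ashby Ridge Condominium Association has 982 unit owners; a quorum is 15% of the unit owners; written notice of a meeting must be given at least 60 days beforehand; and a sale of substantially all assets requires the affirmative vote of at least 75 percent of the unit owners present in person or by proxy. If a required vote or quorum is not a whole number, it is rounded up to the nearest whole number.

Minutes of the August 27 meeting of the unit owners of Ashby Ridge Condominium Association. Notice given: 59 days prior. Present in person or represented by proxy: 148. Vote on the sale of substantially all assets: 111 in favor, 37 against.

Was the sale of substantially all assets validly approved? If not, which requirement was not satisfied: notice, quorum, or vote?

Invalid — notice requirement not satisfied.

Notice: 59 days given; 60 required. Not satisfied.
Quorum: 15% of 982 = 147.30, rounded up to 148; 148 present. Satisfied.
Vote: requires three-fourths of those present (148); 3/4 of 148 = 111, so 111 needed; 111 in favor. Satisfied.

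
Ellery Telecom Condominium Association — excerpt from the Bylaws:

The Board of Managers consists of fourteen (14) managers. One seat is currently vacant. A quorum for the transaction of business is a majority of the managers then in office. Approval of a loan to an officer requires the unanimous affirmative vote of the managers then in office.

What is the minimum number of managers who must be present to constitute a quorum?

A majority of 13 is 7.

7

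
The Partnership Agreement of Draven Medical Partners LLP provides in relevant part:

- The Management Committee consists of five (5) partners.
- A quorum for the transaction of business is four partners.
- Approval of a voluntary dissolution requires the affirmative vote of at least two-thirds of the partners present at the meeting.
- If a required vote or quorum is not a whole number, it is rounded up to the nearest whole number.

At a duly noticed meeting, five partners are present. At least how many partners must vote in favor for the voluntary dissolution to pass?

4

The voluntary dissolution requires two-thirds of the partners present (5).
2/3 of 5 = 3.33, rounded up to 4.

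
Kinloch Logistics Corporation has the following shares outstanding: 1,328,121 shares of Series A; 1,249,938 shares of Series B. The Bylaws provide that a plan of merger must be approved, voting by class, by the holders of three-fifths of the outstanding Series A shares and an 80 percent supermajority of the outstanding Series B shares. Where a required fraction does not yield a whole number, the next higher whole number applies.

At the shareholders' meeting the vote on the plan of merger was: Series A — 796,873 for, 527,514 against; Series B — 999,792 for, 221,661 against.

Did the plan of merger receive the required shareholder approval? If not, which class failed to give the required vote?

Series A: 3/5 of 1328121 = 796872.60, rounded up to 796873; 796,873 required, 796,873 in favor — approved.
Series B: 4/5 of 1249938 = 999950.40, rounded up to 999951; 999,951 required, 999,792 in favor — not approved.

Not approved — the Series B shares did not give the required vote.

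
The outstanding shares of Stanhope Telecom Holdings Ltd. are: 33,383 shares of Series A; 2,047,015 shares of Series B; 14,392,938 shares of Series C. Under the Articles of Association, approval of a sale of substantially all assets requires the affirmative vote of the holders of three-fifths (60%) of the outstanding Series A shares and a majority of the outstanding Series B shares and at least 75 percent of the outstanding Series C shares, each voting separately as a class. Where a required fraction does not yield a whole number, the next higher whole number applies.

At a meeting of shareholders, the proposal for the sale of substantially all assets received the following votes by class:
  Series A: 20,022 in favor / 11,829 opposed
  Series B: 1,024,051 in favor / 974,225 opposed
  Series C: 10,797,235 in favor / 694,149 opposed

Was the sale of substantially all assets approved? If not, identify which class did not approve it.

Not approved — the Series A shares did not give the required vote.

Series A: 3/5 of 33383 = 20029.80, rounded up to 20030; 20,030 required, 20,022 in favor — not approved.
Series B: a majority of 2047015 is 1023508; 1,023,508 required, 1,024,051 in favor — approved.
Series C: 3/4 of 14392938 = 10794703.50, rounded up to 10794704; 10,794,704 required, 10,797,235 in favor — approved.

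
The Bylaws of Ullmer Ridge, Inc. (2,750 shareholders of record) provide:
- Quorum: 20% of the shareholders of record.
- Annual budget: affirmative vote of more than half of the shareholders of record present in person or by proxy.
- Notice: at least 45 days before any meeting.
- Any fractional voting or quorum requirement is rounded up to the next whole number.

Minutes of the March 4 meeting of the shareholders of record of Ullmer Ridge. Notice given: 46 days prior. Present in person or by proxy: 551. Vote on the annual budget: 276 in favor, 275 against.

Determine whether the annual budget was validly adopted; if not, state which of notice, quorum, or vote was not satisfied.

Valid — all requirements satisfied.

Notice: 46 days given; 45 required. Satisfied.
Quorum: 20% of 2,750 = 550; 551 present. Satisfied.
Vote: requires a majority of those present (551); a majority of 551 is 276, so 276 needed; 276 in favor. Satisfied.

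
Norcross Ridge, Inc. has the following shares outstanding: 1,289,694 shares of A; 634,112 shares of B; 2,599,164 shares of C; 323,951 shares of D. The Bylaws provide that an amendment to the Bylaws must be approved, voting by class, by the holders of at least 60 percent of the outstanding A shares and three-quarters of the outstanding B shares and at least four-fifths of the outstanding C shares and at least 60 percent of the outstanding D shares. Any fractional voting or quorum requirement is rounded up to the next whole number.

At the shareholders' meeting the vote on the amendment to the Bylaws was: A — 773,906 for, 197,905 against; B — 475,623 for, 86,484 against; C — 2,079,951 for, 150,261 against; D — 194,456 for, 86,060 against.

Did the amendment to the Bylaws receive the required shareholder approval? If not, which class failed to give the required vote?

Approved — every class gave the required vote.

A: 3/5 of 1289694 = 773816.40, rounded up to 773817; 773,817 required, 773,906 in favor — approved.
B: 3/4 of 634112 = 475584; 475,584 required, 475,623 in favor — approved.
C: 4/5 of 2599164 = 2079331.20, rounded up to 2079332; 2,079,332 required, 2,079,951 in favor — approved.
D: 3/5 of 323951 = 194370.60, rounded up to 194371; 194,371 required, 194,456 in favor — approved.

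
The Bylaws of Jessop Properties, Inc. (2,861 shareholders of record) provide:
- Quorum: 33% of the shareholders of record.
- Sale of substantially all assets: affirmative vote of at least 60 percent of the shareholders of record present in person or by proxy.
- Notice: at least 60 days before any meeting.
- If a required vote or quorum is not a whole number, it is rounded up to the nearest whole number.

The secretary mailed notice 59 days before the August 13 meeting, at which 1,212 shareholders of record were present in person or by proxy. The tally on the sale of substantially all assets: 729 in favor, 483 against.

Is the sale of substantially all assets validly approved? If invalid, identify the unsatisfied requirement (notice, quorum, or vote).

Invalid — notice requirement not satisfied.

Notice: 59 days given; 60 required. Not satisfied.
Quorum: 33% of 2,861 = 944.13, rounded up to 945; 1,212 present. Satisfied.
Vote: requires three-fifths of those present (1,212); 3/5 of 1212 = 727.20, rounded up to 728, so 728 needed; 729 in favor. Satisfied.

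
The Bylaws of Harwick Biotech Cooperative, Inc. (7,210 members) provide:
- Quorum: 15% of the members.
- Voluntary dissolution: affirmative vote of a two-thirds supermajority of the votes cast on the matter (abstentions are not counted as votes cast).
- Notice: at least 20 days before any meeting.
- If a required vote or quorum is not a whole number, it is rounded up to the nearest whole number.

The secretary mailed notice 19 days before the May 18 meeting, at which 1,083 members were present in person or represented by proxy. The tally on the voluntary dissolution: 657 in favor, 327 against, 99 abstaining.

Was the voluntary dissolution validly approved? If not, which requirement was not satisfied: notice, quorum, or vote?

Invalid — notice requirement not satisfied.

Notice: 19 days given; 20 required. Not satisfied.
Quorum: 15% of 7,210 = 1,081.50, rounded up to 1,082; 1,083 present. Satisfied.
Vote: requires two-thirds of the votes cast (1,083 − 99 abstaining = 984); 2/3 of 984 = 656, so 656 needed; 657 in favor. Satisfied.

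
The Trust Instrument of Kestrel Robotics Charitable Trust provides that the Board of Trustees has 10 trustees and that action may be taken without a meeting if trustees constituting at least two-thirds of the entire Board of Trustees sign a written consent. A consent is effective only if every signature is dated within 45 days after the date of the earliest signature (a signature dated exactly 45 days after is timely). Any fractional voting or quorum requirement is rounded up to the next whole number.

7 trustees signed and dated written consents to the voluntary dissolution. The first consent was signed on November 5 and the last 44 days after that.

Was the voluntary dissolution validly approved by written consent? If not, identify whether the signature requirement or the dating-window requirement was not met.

Signatures required: at least two-thirds of 10 — 2/3 of 10 = 6.67, rounded up to 7, so 7 needed; 7 signed. Sufficient.
Dating window: the latest signature is 44 days after the earliest; the limit is 45 days. Within the window.

Effective — both the signature and dating-window requirements are satisfied.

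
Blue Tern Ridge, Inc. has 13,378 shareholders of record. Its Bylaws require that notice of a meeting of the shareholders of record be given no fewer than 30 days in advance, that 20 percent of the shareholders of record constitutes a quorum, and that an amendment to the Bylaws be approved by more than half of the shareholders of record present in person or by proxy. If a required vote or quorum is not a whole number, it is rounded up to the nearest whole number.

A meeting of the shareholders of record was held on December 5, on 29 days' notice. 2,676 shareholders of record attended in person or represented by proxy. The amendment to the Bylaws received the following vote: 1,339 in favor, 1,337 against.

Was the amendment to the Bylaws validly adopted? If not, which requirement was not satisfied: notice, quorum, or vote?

Invalid — notice requirement not satisfied.

Notice: 29 days given; 30 required. Not satisfied.
Quorum: 20% of 13,378 = 2,675.60, rounded up to 2,676; 2,676 present. Satisfied.
Vote: requires a majority of those present (2,676); a majority of 2676 is 1339, so 1,339 needed; 1,339 in favor. Satisfied.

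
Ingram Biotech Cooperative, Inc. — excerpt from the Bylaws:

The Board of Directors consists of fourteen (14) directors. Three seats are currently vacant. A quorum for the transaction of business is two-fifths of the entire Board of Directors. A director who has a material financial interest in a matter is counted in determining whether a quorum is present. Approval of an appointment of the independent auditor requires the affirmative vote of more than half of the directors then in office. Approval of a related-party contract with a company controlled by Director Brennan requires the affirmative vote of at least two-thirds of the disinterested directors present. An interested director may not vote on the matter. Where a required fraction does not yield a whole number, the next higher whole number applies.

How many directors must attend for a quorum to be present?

6

2/5 of 14 = 5.60, rounded up to 6.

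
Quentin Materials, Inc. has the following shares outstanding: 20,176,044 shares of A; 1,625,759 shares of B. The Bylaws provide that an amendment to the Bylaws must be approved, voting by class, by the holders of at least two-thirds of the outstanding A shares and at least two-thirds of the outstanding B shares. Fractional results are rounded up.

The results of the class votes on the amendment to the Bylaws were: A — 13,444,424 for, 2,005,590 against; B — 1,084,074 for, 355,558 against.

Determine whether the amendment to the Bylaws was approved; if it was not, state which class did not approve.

A: 2/3 of 20176044 = 13450696; 13,450,696 required, 13,444,424 in favor — not approved.
B: 2/3 of 1625759 = 1083839.33, rounded up to 1083840; 1,083,840 required, 1,084,074 in favor — approved.

Not approved — the A shares did not give the required vote.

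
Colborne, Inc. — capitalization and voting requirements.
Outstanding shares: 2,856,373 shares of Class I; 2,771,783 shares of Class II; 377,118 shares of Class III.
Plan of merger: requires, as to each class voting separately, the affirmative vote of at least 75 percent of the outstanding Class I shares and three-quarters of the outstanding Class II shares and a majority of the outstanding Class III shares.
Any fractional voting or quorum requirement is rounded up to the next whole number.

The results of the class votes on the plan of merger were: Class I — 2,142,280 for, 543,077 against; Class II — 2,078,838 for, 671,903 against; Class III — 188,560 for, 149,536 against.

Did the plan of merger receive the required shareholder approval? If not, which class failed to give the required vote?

Approved — every class gave the required vote.

Class I: 3/4 of 2856373 = 2142279.75, rounded up to 2142280; 2,142,280 required, 2,142,280 in favor — approved.
Class II: 3/4 of 2771783 = 2078837.25, rounded up to 2078838; 2,078,838 required, 2,078,838 in favor — approved.
Class III: a majority of 377118 is 188560; 188,560 required, 188,560 in favor — approved.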